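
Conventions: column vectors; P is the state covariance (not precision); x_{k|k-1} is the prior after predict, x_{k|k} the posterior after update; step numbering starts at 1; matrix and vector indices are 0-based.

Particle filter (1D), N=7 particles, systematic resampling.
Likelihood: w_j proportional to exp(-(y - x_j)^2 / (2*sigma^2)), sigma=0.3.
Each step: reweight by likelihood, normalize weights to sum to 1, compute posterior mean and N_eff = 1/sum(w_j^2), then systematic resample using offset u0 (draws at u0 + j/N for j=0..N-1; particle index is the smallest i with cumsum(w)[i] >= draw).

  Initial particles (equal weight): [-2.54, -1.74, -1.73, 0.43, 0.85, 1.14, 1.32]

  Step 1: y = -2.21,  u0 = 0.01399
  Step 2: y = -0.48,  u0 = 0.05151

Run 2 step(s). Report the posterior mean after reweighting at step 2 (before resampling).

step 1: w=[0.4888, 0.2624, 0.2489, 0.0000, 0.0000, 0.0000, 0.0000]  mean=-2.1285  Neff=2.7051  idx=[0, 0, 0, 0, 1, 1, 2]
step 2: w=[0.0000, 0.0000, 0.0000, 0.0000, 0.3175, 0.3175, 0.3650]  mean=-1.7364  Neff=2.9865  idx=[4, 4, 5, 5, 5, 6, 6]

post_mean = -1.7364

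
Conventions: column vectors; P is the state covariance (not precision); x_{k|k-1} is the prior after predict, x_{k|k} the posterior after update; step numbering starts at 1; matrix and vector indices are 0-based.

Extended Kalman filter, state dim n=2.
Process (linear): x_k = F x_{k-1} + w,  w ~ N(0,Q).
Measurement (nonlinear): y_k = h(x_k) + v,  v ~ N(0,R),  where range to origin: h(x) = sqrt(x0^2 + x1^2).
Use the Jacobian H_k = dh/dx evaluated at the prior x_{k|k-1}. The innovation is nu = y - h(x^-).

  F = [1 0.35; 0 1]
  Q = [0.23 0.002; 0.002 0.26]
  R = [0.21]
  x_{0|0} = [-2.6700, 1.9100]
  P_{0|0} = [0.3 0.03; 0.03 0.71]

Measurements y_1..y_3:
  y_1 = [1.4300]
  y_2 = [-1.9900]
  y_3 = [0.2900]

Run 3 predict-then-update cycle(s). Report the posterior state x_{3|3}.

x_post = [0.4592, -0.2925]

step 1: x^-=[-2.0015, 1.9100]  P^-=[0.6380 0.2805; 0.2805 0.9700]  H_jac=[-0.7234 0.6904]  S=[0.7260]  K=[-0.3690; 0.6429]  nu=[-1.3366]  x^+=[-1.5083, 1.0507]  P^+=[0.5391 0.4527; 0.4527 0.6700]
step 2: x^-=[-1.1406, 1.0507]  P^-=[1.1681 0.6892; 0.6892 0.9300]  H_jac=[-0.7355 0.6776]  S=[0.5819]  K=[-0.6739; 0.2117]  nu=[-3.5408]  x^+=[1.2456, 0.3010]  P^+=[0.9038 0.7722; 0.7722 0.9039]
step 3: x^-=[1.3509, 0.3010]  P^-=[1.7851 1.0906; 1.0906 1.1639]  H_jac=[0.9761 0.2175]  S=[2.4288]  K=[0.8151; 0.5425]  nu=[-1.0940]  x^+=[0.4592, -0.2925]  P^+=[0.1716 0.0167; 0.0167 0.4491]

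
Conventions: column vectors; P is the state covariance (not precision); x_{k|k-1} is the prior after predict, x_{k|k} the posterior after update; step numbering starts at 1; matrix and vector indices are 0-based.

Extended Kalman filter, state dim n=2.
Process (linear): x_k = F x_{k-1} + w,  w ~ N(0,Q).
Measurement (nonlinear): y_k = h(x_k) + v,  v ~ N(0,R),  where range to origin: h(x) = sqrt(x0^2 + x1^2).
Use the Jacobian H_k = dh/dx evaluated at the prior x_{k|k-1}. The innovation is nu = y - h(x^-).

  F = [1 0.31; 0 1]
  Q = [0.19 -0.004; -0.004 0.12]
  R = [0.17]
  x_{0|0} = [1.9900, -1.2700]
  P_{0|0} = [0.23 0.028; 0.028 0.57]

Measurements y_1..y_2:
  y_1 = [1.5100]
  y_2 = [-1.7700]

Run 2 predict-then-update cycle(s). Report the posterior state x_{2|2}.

step 1: x^-=[1.5963, -1.2700]  P^-=[0.4921 0.2007; 0.2007 0.6900]  H_jac=[0.7825 -0.6226]  S=[0.5433]  K=[0.4789; -0.5016]  nu=[-0.5299]  x^+=[1.3425, -1.0042]  P^+=[0.3675 0.3312; 0.3312 0.5533]
step 2: x^-=[1.0312, -1.0042]  P^-=[0.8161 0.4987; 0.4987 0.6733]  H_jac=[0.7164 -0.6976]  S=[0.4180]  K=[0.5663; -0.2689]  nu=[-3.2094]  x^+=[-0.7863, -0.1412]  P^+=[0.6820 0.5624; 0.5624 0.6431]

x_post = [-0.7863, -0.1412]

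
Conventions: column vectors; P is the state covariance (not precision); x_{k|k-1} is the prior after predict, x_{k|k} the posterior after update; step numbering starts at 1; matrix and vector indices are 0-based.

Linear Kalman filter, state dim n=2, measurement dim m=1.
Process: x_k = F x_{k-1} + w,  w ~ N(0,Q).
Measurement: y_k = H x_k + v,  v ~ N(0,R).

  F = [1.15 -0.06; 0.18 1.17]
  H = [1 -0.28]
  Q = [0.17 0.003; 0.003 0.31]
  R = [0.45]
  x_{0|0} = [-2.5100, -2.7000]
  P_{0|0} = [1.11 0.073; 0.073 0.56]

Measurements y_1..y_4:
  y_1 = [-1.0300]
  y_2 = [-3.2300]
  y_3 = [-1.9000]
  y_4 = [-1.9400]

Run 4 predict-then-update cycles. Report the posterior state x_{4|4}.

step 1: x^-=[-2.7245, -3.6108]  P^-=[1.6299 0.2909; 0.2909 1.1433]  S=[2.0067]  K=[0.7717; -0.0146]  nu=[0.6835]  x^+=[-2.1971, -3.6208]  P^+=[0.4350 0.3134; 0.3134 1.1429]
step 2: x^-=[-2.3094, -4.6318]  P^-=[0.7062 0.4312; 0.4312 2.0206]  S=[1.0731]  K=[0.5455; -0.1254]  nu=[-2.2175]  x^+=[-3.5191, -4.3536]  P^+=[0.3868 0.5046; 0.5046 2.0037]
step 3: x^-=[-3.7858, -5.7272]  P^-=[0.6191 0.6159; 0.6159 3.2780]  S=[0.9812]  K=[0.4552; -0.3077]  nu=[0.2822]  x^+=[-3.6573, -5.8140]  P^+=[0.4158 0.7533; 0.7533 3.1850]
step 4: x^-=[-3.8571, -7.4608]  P^-=[0.6274 0.8710; 0.8710 5.0008]  S=[0.9817]  K=[0.3907; -0.5391]  nu=[-0.1719]  x^+=[-3.9243, -7.3681]  P^+=[0.4776 1.0777; 1.0777 4.7154]

x_post = [-3.9243, -7.3681]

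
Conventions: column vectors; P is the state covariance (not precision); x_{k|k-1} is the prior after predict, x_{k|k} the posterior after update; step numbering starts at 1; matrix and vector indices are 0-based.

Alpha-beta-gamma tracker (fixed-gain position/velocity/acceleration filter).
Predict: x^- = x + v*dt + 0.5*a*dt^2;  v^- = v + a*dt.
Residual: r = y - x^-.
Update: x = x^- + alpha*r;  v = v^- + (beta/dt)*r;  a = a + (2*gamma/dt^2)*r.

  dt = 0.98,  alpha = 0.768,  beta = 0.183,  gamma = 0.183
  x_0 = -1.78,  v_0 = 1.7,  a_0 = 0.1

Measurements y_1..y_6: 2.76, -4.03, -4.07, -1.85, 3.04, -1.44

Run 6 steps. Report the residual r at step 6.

resid = 0.0677

step 1: x_pred=-0.0660  r=2.8260  x^+=2.1044  v^+=2.3257  a^+=1.1770
step 2: x_pred=4.9487  r=-8.9787  x^+=-1.9469  v^+=1.8025  a^+=-2.2448
step 3: x_pred=-1.2584  r=-2.8116  x^+=-3.4177  v^+=-0.9224  a^+=-3.3162
step 4: x_pred=-5.9141  r=4.0641  x^+=-2.7929  v^+=-3.4134  a^+=-1.7674
step 5: x_pred=-6.9867  r=10.0267  x^+=0.7138  v^+=-3.2731  a^+=2.0537
step 6: x_pred=-1.5077  r=0.0677  x^+=-1.4557  v^+=-1.2479  a^+=2.0795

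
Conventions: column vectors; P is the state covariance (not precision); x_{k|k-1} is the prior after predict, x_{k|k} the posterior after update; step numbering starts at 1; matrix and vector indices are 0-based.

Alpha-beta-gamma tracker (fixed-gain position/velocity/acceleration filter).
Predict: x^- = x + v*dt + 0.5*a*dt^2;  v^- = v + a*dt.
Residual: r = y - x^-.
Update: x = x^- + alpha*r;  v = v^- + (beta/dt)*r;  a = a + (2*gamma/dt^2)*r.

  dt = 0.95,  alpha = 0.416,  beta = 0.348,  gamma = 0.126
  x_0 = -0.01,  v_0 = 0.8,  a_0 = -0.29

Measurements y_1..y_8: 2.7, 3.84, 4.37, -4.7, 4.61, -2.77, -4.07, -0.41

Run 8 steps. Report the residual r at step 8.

resid = 10.4446

step 1: x_pred=0.6191  r=2.0809  x^+=1.4848  v^+=1.2868  a^+=0.2910
step 2: x_pred=2.8385  r=1.0015  x^+=3.2551  v^+=1.9301  a^+=0.5707
step 3: x_pred=5.3462  r=-0.9762  x^+=4.9401  v^+=2.1146  a^+=0.2981
step 4: x_pred=7.0835  r=-11.7835  x^+=2.1816  v^+=-1.9187  a^+=-2.9922
step 5: x_pred=-0.9914  r=5.6014  x^+=1.3388  v^+=-2.7094  a^+=-1.4281
step 6: x_pred=-1.8796  r=-0.8904  x^+=-2.2500  v^+=-4.3923  a^+=-1.6767
step 7: x_pred=-7.1793  r=3.1093  x^+=-5.8858  v^+=-4.8462  a^+=-0.8086
step 8: x_pred=-10.8546  r=10.4446  x^+=-6.5096  v^+=-1.7883  a^+=2.1078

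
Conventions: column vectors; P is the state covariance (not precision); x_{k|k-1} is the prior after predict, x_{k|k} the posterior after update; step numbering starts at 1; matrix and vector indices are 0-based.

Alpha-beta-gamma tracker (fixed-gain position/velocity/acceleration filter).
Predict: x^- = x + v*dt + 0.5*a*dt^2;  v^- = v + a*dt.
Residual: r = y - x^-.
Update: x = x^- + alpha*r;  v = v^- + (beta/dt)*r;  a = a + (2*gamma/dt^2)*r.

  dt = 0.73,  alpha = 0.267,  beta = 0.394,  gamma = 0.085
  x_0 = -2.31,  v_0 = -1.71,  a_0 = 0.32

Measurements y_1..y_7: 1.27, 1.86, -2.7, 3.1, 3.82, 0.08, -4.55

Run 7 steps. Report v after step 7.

v_post = -7.4553

step 1: x_pred=-3.4730  r=4.7430  x^+=-2.2066  v^+=1.0835  a^+=1.8331
step 2: x_pred=-0.9272  r=2.7872  x^+=-0.1830  v^+=3.9260  a^+=2.7222
step 3: x_pred=3.4083  r=-6.1083  x^+=1.7774  v^+=2.6164  a^+=0.7736
step 4: x_pred=3.8935  r=-0.7935  x^+=3.6816  v^+=2.7529  a^+=0.5205
step 5: x_pred=5.8300  r=-2.0100  x^+=5.2933  v^+=2.0480  a^+=-0.1207
step 6: x_pred=6.7562  r=-6.6762  x^+=4.9737  v^+=-1.6434  a^+=-2.2505
step 7: x_pred=3.1743  r=-7.7243  x^+=1.1119  v^+=-7.4553  a^+=-4.7146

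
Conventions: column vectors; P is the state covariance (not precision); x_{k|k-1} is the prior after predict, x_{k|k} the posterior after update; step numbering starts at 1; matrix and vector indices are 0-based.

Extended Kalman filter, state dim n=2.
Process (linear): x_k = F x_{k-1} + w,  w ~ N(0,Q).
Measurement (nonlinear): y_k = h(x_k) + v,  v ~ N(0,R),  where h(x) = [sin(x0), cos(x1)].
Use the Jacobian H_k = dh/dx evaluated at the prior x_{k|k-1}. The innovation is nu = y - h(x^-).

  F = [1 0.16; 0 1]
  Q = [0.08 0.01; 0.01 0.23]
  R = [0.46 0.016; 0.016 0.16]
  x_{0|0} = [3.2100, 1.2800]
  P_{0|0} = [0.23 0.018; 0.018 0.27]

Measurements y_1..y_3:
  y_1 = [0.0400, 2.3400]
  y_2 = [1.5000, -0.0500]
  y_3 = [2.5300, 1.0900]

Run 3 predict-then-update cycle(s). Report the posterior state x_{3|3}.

step 1: x^-=[3.4148, 1.2800]  P^-=[0.3227 0.0712; 0.0712 0.5000]  H_jac=[-0.9629 0.0000; 0.0000 -0.9580]  S=[0.7592 0.0817; 0.0817 0.6189]  K=[-0.4031 -0.0570; -0.0071 -0.7730]  nu=[0.3098, 2.0533]  x^+=[3.1728, -0.3095]  P^+=[0.1935 0.0163; 0.0163 0.1292]
step 2: x^-=[3.1233, -0.3095]  P^-=[0.2820 0.0469; 0.0469 0.3592]  H_jac=[-0.9998 0.0000; 0.0000 0.3045]  S=[0.7419 0.0017; 0.0017 0.1933]  K=[-0.3802 0.0773; -0.0645 0.5665]  nu=[1.4817, -1.0025]  x^+=[2.4824, -0.9730]  P^+=[0.1737 0.0206; 0.0206 0.2942]
step 3: x^-=[2.3267, -0.9730]  P^-=[0.2678 0.0777; 0.0777 0.5242]  H_jac=[-0.6860 0.0000; 0.0000 0.8266]  S=[0.5860 -0.0281; -0.0281 0.5182]  K=[-0.3084 0.1073; -0.0511 0.8335]  nu=[1.8024, 0.5272]  x^+=[1.8275, -0.6256]  P^+=[0.2043 0.0148; 0.0148 0.1603]

x_post = [1.8275, -0.6256]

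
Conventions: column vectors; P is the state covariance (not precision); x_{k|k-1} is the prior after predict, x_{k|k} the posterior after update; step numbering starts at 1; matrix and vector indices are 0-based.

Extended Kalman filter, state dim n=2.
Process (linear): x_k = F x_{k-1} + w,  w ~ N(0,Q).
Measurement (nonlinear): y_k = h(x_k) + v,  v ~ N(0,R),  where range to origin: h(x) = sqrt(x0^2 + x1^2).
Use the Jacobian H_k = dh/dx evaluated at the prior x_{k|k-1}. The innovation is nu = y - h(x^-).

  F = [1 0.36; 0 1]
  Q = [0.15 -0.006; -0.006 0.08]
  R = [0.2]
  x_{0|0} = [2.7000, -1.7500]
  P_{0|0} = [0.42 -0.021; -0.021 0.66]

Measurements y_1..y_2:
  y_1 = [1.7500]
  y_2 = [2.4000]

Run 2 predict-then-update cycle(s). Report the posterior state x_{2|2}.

step 1: x^-=[2.0700, -1.7500]  P^-=[0.6404 0.2106; 0.2106 0.7400]  H_jac=[0.7637 -0.6456]  S=[0.6743]  K=[0.5237; -0.4700]  nu=[-0.9606]  x^+=[1.5669, -1.2985]  P^+=[0.4555 0.3766; 0.3766 0.5910]
step 2: x^-=[1.0995, -1.2985]  P^-=[0.9532 0.5833; 0.5833 0.6710]  H_jac=[0.6462 -0.7632]  S=[0.4135]  K=[0.4131; -0.3268]  nu=[0.6985]  x^+=[1.3880, -1.5268]  P^+=[0.8827 0.6392; 0.6392 0.6269]

x_post = [1.3880, -1.5268]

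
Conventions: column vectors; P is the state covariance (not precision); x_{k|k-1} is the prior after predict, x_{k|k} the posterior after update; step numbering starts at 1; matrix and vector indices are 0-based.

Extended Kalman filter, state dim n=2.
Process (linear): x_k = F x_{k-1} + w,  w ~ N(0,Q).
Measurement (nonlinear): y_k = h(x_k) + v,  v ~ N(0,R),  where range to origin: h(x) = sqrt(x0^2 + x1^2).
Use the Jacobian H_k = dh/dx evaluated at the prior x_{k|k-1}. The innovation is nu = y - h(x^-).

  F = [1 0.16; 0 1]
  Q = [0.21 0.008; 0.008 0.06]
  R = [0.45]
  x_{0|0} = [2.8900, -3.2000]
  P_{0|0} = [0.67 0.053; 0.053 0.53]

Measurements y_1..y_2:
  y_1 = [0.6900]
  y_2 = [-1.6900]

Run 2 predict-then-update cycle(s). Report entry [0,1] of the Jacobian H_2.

step 1: x^-=[2.3780, -3.2000]  P^-=[0.9105 0.1458; 0.1458 0.5900]  H_jac=[0.5965 -0.8026]  S=[1.0144]  K=[0.4200; -0.3811]  nu=[-3.2968]  x^+=[0.9933, -1.9436]  P^+=[0.7316 0.3082; 0.3082 0.4427]
step 2: x^-=[0.6823, -1.9436]  P^-=[1.0515 0.3870; 0.3870 0.5027]  H_jac=[0.3312 -0.9435]  S=[0.7710]  K=[-0.0218; -0.4489]  nu=[-3.7499]  x^+=[0.7642, -0.2602]  P^+=[1.0512 0.3794; 0.3794 0.3473]

H_jac[0,1] = -0.9435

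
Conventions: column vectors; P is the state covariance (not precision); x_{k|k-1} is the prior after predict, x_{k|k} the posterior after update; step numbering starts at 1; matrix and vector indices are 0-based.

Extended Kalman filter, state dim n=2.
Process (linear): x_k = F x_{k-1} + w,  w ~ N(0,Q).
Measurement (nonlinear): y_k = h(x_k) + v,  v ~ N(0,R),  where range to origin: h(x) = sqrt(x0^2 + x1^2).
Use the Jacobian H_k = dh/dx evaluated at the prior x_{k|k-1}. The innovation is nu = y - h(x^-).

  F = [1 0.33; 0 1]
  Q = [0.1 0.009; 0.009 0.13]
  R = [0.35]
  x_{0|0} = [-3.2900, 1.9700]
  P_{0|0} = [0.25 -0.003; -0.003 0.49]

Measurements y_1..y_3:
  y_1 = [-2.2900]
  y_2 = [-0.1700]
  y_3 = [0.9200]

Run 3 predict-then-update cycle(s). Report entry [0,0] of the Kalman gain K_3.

K[0,0] = 0.3072

step 1: x^-=[-2.6399, 1.9700]  P^-=[0.4014 0.1677; 0.1677 0.6200]  H_jac=[-0.8014 0.5981]  S=[0.6688]  K=[-0.3310; 0.3535]  nu=[-5.5839]  x^+=[-0.7915, -0.0037]  P^+=[0.3281 0.2460; 0.2460 0.5364]
step 2: x^-=[-0.7928, -0.0037]  P^-=[0.6488 0.4320; 0.4320 0.6664]  H_jac=[-1.0000 -0.0047]  S=[1.0029]  K=[-0.6490; -0.4338]  nu=[-0.9628]  x^+=[-0.1679, 0.4140]  P^+=[0.2264 0.1496; 0.1496 0.4777]
step 3: x^-=[-0.0313, 0.4140]  P^-=[0.4772 0.3162; 0.3162 0.6077]  H_jac=[-0.0755 0.9971]  S=[0.9093]  K=[0.3072; 0.6401]  nu=[0.5048]  x^+=[0.1238, 0.7371]  P^+=[0.3914 0.1374; 0.1374 0.2351]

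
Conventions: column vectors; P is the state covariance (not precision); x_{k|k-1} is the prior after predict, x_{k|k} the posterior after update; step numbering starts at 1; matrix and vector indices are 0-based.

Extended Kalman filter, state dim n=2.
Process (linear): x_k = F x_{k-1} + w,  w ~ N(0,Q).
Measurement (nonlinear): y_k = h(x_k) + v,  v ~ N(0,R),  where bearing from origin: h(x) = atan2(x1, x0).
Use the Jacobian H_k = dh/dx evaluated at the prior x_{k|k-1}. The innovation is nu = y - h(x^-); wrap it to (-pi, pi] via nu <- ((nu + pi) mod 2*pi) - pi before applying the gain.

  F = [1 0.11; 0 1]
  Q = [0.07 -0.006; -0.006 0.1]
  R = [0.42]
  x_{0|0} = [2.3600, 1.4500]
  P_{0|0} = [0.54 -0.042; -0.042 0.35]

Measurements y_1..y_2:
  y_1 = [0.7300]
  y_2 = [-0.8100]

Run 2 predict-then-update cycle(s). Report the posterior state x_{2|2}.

x_post = [2.8939, 1.1266]

step 1: x^-=[2.5195, 1.4500]  P^-=[0.6050 -0.0095; -0.0095 0.4500]  H_jac=[-0.1716 0.2982]  S=[0.4788]  K=[-0.2227; 0.2836]  nu=[0.2078]  x^+=[2.4732, 1.5089]  P^+=[0.5812 0.0207; 0.0207 0.4115]
step 2: x^-=[2.6392, 1.5089]  P^-=[0.6608 0.0600; 0.0600 0.5115]  H_jac=[-0.1633 0.2856]  S=[0.4737]  K=[-0.1916; 0.2876]  nu=[-1.3294]  x^+=[2.8939, 1.1266]  P^+=[0.6434 0.0861; 0.0861 0.4723]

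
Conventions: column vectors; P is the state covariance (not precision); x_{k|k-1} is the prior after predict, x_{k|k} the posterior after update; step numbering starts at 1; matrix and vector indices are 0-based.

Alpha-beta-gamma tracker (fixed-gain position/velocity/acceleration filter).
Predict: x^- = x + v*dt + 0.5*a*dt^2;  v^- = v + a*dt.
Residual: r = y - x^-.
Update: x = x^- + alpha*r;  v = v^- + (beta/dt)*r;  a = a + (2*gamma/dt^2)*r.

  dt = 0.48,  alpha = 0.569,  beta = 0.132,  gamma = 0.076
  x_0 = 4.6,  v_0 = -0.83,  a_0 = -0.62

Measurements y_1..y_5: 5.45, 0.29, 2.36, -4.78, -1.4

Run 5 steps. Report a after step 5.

a_post = -2.2816

step 1: x_pred=4.1302  r=1.3198  x^+=4.8812  v^+=-0.7646  a^+=0.2507
step 2: x_pred=4.5430  r=-4.2530  x^+=2.1230  v^+=-1.8139  a^+=-2.5551
step 3: x_pred=0.9580  r=1.4020  x^+=1.7558  v^+=-2.6548  a^+=-1.6302
step 4: x_pred=0.2937  r=-5.0737  x^+=-2.5933  v^+=-4.8325  a^+=-4.9774
step 5: x_pred=-5.4863  r=4.0863  x^+=-3.1612  v^+=-6.0980  a^+=-2.2816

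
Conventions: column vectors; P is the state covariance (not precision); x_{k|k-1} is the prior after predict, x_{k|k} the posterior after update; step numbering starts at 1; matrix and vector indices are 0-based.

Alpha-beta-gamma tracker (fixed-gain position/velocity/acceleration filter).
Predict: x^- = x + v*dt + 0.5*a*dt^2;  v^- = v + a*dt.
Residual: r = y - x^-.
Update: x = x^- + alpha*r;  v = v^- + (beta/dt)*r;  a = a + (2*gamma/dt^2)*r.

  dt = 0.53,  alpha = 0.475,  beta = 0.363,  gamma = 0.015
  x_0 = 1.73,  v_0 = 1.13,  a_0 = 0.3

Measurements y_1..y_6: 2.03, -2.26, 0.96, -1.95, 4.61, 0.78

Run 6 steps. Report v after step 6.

step 1: x_pred=2.3710  r=-0.3410  x^+=2.2090  v^+=1.0554  a^+=0.2636
step 2: x_pred=2.8054  r=-5.0654  x^+=0.3994  v^+=-2.2742  a^+=-0.2774
step 3: x_pred=-0.8449  r=1.8049  x^+=0.0124  v^+=-1.1850  a^+=-0.0846
step 4: x_pred=-0.6276  r=-1.3224  x^+=-1.2557  v^+=-2.1356  a^+=-0.2259
step 5: x_pred=-2.4193  r=7.0293  x^+=0.9196  v^+=2.5591  a^+=0.5249
step 6: x_pred=2.3496  r=-1.5696  x^+=1.6041  v^+=1.7622  a^+=0.3572

v_post = 1.7622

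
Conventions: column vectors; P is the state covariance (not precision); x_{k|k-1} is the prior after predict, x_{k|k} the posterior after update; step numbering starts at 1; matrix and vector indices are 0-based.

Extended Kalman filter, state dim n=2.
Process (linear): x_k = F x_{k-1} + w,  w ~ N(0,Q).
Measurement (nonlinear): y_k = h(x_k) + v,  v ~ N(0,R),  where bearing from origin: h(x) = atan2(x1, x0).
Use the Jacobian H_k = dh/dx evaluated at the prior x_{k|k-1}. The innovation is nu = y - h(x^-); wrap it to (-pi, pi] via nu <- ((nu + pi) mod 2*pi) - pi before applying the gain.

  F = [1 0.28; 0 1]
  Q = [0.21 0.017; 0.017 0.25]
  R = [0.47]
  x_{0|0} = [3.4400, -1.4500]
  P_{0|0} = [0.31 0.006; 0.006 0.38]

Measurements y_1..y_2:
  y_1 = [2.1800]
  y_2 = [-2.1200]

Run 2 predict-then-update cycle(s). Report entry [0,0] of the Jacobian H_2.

H_jac[0,0] = 0.0451

step 1: x^-=[3.0340, -1.4500]  P^-=[0.5532 0.1294; 0.1294 0.6300]  H_jac=[0.1282 0.2683]  S=[0.5334]  K=[0.1981; 0.3480]  nu=[2.6258]  x^+=[3.5541, -0.5361]  P^+=[0.5322 0.0926; 0.0926 0.5654]
step 2: x^-=[3.4040, -0.5361]  P^-=[0.8384 0.2679; 0.2679 0.8154]  H_jac=[0.0451 0.2867]  S=[0.5456]  K=[0.2101; 0.4505]  nu=[-1.9638]  x^+=[2.9914, -1.4209]  P^+=[0.8143 0.2163; 0.2163 0.7046]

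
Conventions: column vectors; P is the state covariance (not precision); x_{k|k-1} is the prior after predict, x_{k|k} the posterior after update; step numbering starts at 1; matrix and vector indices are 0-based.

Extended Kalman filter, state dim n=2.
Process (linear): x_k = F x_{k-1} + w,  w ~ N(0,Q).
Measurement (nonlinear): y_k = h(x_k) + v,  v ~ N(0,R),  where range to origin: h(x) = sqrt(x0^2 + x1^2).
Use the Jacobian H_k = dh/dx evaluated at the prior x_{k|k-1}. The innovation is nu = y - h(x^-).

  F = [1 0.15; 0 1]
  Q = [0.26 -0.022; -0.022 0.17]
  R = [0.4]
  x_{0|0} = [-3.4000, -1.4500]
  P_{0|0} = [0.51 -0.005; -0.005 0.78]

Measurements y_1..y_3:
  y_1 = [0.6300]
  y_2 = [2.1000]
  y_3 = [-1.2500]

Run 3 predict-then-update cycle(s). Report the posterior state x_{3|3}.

x_post = [-0.2379, 0.3210]

step 1: x^-=[-3.6175, -1.4500]  P^-=[0.7861 0.0900; 0.0900 0.9500]  H_jac=[-0.9282 -0.3721]  S=[1.2709]  K=[-0.6004; -0.3438]  nu=[-3.2673]  x^+=[-1.6557, -0.3266]  P^+=[0.3278 -0.1724; -0.1724 0.7997]
step 2: x^-=[-1.7047, -0.3266]  P^-=[0.5541 -0.0744; -0.0744 0.9697]  H_jac=[-0.9821 -0.1882]  S=[0.9413]  K=[-0.5633; -0.1162]  nu=[0.3643]  x^+=[-1.9099, -0.3689]  P^+=[0.2555 -0.1360; -0.1360 0.9570]
step 3: x^-=[-1.9652, -0.3689]  P^-=[0.4962 -0.0145; -0.0145 1.1270]  H_jac=[-0.9828 -0.1845]  S=[0.9124]  K=[-0.5316; -0.2123]  nu=[-3.2495]  x^+=[-0.2379, 0.3210]  P^+=[0.2384 -0.1174; -0.1174 1.0859]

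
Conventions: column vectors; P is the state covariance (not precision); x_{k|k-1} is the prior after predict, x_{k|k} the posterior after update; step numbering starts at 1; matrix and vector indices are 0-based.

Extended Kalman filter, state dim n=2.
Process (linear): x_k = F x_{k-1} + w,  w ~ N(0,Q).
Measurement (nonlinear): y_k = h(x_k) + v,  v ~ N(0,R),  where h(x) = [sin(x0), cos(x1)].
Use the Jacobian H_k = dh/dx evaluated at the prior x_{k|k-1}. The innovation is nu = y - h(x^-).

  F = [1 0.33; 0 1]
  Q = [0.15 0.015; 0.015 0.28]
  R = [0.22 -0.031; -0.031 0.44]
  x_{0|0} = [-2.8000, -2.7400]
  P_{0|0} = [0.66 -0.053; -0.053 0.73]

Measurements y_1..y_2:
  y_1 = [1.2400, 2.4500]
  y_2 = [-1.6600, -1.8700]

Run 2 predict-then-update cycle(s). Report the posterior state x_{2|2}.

step 1: x^-=[-3.7042, -2.7400]  P^-=[0.8545 0.2029; 0.2029 1.0100]  H_jac=[-0.8459 0.0000; 0.0000 0.3909]  S=[0.8314 -0.0981; -0.0981 0.5943]  K=[-0.8706 -0.0102; -0.1306 0.6427]  nu=[0.7066, 3.3704]  x^+=[-4.3539, -0.6660]  P^+=[0.2261 0.0575; 0.0575 0.7338]
step 2: x^-=[-4.5737, -0.6660]  P^-=[0.4939 0.3147; 0.3147 1.0138]  H_jac=[-0.1383 0.0000; 0.0000 0.6179]  S=[0.2294 -0.0579; -0.0579 0.8270]  K=[-0.2427 0.2181; 0.0014 0.7575]  nu=[-2.6504, -2.6563]  x^+=[-4.5098, -2.6821]  P^+=[0.4350 0.1675; 0.1675 0.5394]

x_post = [-4.5098, -2.6821]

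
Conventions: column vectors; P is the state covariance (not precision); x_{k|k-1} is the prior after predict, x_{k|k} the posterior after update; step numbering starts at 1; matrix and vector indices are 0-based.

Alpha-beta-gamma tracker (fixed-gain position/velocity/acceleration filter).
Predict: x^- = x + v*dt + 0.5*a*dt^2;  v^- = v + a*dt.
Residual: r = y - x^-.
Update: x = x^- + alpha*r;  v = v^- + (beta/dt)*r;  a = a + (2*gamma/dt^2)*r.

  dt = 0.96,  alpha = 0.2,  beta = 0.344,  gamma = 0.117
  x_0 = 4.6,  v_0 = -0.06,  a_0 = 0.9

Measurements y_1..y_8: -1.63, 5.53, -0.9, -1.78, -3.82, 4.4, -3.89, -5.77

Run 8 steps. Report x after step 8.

step 1: x_pred=4.9571  r=-6.5871  x^+=3.6397  v^+=-1.5564  a^+=-0.7725
step 2: x_pred=1.7896  r=3.7404  x^+=2.5377  v^+=-0.9577  a^+=0.1772
step 3: x_pred=1.7000  r=-2.6000  x^+=1.1800  v^+=-1.7192  a^+=-0.4829
step 4: x_pred=-0.6930  r=-1.0870  x^+=-0.9104  v^+=-2.5723  a^+=-0.7589
step 5: x_pred=-3.7296  r=-0.0904  x^+=-3.7477  v^+=-3.3333  a^+=-0.7819
step 6: x_pred=-7.3079  r=11.7079  x^+=-4.9664  v^+=0.1114  a^+=2.1908
step 7: x_pred=-3.8499  r=-0.0401  x^+=-3.8579  v^+=2.2002  a^+=2.1806
step 8: x_pred=-0.7408  r=-5.0292  x^+=-1.7467  v^+=2.4915  a^+=0.9037

x_post = -1.7467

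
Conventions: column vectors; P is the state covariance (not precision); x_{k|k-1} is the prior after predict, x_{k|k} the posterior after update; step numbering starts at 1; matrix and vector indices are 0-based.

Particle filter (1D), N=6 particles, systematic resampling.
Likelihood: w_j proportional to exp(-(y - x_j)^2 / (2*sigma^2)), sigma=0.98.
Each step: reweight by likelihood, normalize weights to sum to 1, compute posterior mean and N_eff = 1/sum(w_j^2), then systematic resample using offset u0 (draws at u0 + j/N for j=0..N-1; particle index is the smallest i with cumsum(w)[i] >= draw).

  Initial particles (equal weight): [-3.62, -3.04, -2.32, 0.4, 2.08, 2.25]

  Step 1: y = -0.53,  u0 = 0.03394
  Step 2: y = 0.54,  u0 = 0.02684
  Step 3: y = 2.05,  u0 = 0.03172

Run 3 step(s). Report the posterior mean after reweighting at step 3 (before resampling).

post_mean = 0.4000

step 1: w=[0.0076, 0.0410, 0.2056, 0.6949, 0.0314, 0.0195]  mean=-0.2419  Neff=1.8930  idx=[1, 2, 3, 3, 3, 3]
step 2: w=[0.0003, 0.0036, 0.2490, 0.2490, 0.2490, 0.2490]  mean=0.3892  Neff=4.0310  idx=[2, 2, 3, 4, 4, 5]
step 3: w=[0.1667, 0.1667, 0.1667, 0.1667, 0.1667, 0.1667]  mean=0.4000  Neff=6.0000  idx=[0, 1, 2, 3, 4, 5]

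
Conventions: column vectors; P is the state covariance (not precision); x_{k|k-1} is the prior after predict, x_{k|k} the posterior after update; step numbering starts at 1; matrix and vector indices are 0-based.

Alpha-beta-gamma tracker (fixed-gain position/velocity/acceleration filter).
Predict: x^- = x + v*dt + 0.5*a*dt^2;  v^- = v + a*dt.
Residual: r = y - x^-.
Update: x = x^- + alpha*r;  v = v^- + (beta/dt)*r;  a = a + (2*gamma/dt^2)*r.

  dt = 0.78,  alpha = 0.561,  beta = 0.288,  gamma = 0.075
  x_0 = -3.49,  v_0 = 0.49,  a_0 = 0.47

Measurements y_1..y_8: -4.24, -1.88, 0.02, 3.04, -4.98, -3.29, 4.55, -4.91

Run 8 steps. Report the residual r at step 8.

resid = -6.0429

step 1: x_pred=-2.9648  r=-1.2752  x^+=-3.6802  v^+=0.3858  a^+=0.1556
step 2: x_pred=-3.3320  r=1.4520  x^+=-2.5174  v^+=1.0433  a^+=0.5136
step 3: x_pred=-1.5474  r=1.5674  x^+=-0.6681  v^+=2.0226  a^+=0.9000
step 4: x_pred=1.1833  r=1.8567  x^+=2.2249  v^+=3.4102  a^+=1.3578
step 5: x_pred=5.2979  r=-10.2779  x^+=-0.4680  v^+=0.6743  a^+=-1.1762
step 6: x_pred=-0.2998  r=-2.9902  x^+=-1.9773  v^+=-1.3472  a^+=-1.9134
step 7: x_pred=-3.6102  r=8.1602  x^+=0.9677  v^+=0.1734  a^+=0.0985
step 8: x_pred=1.1329  r=-6.0429  x^+=-2.2572  v^+=-1.9811  a^+=-1.3914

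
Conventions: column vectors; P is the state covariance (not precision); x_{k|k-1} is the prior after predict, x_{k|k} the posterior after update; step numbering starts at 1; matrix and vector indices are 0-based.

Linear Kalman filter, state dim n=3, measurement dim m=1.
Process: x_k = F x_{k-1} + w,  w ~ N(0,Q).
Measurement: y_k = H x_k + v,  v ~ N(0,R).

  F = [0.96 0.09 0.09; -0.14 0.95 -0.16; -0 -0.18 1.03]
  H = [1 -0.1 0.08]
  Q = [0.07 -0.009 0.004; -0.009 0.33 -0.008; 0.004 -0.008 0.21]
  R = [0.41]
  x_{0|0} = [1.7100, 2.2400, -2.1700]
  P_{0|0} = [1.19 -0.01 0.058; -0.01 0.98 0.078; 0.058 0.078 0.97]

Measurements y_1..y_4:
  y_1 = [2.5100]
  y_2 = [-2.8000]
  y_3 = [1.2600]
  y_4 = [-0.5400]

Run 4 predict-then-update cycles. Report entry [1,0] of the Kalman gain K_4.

step 1: x^-=[1.6479, 2.2358, -2.6383]  P^-=[1.1921 -0.1122 0.1431; -0.1122 1.2442 -0.2655; 0.1431 -0.2655 1.2419]  S=[1.6720]  K=[0.7265; -0.1542; 0.1609]  nu=[1.2967]  x^+=[2.5900, 2.0358, -2.4297]  P^+=[0.3096 0.0751 -0.0523; 0.0751 1.2044 -0.2240; -0.0523 -0.2240 1.1986]
step 2: x^-=[2.4509, 1.9602, -2.8690]  P^-=[0.3751 0.0955 0.0137; 0.0955 1.4995 -0.6277; 0.0137 -0.6277 1.6037]  S=[0.8035]  K=[0.4563; -0.1303; 0.2549]  nu=[-4.8254]  x^+=[0.2491, 2.5890, -4.0990]  P^+=[0.2078 0.1432 -0.0797; 0.1432 1.4858 -0.6010; -0.0797 -0.6010 1.5515]
step 3: x^-=[0.1033, 3.0805, -4.6880]  P^-=[0.2873 0.1671 -0.0258; 0.1671 1.8558 -1.1080; -0.0258 -1.1080 2.1270]  S=[0.7097]  K=[0.3784; -0.1509; 0.3596]  nu=[1.8398]  x^+=[0.7995, 2.8029, -4.0265]  P^+=[0.1857 0.2076 -0.1224; 0.2076 1.8396 -1.0695; -0.1224 -1.0695 2.0352]
step 4: x^-=[0.6574, 3.1950, -4.6518]  P^-=[0.2699 0.2251 -0.0758; 0.2251 2.3104 -1.7124; -0.0758 -1.7124 2.8254]  S=[0.6914]  K=[0.3491; -0.2068; 0.4649]  nu=[-0.5057]  x^+=[0.4808, 3.2996, -4.8869]  P^+=[0.1857 0.2750 -0.1880; 0.2750 2.2809 -1.6460; -0.1880 -1.6460 2.6759]

K[1,0] = -0.2068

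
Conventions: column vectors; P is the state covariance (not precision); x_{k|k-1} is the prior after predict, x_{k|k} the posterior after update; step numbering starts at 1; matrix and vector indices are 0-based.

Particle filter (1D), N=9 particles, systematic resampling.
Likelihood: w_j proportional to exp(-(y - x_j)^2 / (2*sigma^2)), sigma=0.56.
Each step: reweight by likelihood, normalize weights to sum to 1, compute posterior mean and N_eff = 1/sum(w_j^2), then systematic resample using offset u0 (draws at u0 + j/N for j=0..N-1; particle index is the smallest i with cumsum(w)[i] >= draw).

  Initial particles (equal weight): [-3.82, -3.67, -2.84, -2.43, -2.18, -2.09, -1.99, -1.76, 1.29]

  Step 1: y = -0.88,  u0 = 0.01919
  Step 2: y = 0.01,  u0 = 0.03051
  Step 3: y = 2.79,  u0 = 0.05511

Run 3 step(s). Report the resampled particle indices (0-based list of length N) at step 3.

step 1: w=[0.0000, 0.0000, 0.0035, 0.0350, 0.1090, 0.1562, 0.2262, 0.4692, 0.0009]  mean=-1.9339  Neff=3.2381  idx=[3, 4, 5, 6, 6, 7, 7, 7, 7]
step 2: w=[0.0024, 0.0150, 0.0277, 0.0532, 0.0532, 0.2121, 0.2121, 0.2121, 0.2121]  mean=-1.8015  Neff=5.3573  idx=[2, 4, 5, 6, 6, 7, 7, 8, 8]
step 3: w=[0.0010, 0.0046, 0.1421, 0.1421, 0.1421, 0.1421, 0.1421, 0.1421, 0.1421]  mean=-1.7614  Neff=7.0784  idx=[2, 3, 3, 4, 5, 6, 7, 7, 8]

resampled_idx = [2, 3, 3, 4, 5, 6, 7, 7, 8]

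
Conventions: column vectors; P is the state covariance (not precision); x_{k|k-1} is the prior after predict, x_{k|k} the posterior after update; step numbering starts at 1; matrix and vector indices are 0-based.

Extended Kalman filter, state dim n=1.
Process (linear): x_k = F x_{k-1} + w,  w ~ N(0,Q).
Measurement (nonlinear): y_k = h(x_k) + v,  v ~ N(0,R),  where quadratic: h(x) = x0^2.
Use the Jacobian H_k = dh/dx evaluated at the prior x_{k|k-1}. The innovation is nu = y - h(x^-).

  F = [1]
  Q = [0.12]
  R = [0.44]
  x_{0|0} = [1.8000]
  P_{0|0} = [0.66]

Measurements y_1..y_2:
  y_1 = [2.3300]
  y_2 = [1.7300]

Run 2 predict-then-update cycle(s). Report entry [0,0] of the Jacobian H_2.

step 1: x^-=[1.8000]  P^-=[0.7800]  H_jac=[3.6000]  S=[10.5488]  K=[0.2662]  nu=[-0.9100]  x^+=[1.5578]  P^+=[0.0325]
step 2: x^-=[1.5578]  P^-=[0.1525]  H_jac=[3.1155]  S=[1.9206]  K=[0.2474]  nu=[-0.6966]  x^+=[1.3854]  P^+=[0.0349]

H_jac[0,0] = 3.1155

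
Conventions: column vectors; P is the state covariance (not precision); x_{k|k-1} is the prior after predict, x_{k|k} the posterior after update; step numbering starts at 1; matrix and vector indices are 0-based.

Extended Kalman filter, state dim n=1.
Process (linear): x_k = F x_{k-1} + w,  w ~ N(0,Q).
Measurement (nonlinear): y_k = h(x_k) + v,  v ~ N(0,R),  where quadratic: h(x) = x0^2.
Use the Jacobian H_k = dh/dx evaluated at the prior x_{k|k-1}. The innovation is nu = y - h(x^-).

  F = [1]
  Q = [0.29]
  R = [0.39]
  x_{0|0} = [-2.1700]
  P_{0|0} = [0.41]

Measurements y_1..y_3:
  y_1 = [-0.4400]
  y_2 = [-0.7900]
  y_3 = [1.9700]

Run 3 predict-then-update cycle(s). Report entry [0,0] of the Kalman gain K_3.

step 1: x^-=[-2.1700]  P^-=[0.7000]  H_jac=[-4.3400]  S=[13.5749]  K=[-0.2238]  nu=[-5.1489]  x^+=[-1.0177]  P^+=[0.0201]
step 2: x^-=[-1.0177]  P^-=[0.3101]  H_jac=[-2.0354]  S=[1.6747]  K=[-0.3769]  nu=[-1.8257]  x^+=[-0.3296]  P^+=[0.0722]
step 3: x^-=[-0.3296]  P^-=[0.3622]  H_jac=[-0.6592]  S=[0.5474]  K=[-0.4362]  nu=[1.8614]  x^+=[-1.1415]  P^+=[0.2581]

K[0,0] = -0.4362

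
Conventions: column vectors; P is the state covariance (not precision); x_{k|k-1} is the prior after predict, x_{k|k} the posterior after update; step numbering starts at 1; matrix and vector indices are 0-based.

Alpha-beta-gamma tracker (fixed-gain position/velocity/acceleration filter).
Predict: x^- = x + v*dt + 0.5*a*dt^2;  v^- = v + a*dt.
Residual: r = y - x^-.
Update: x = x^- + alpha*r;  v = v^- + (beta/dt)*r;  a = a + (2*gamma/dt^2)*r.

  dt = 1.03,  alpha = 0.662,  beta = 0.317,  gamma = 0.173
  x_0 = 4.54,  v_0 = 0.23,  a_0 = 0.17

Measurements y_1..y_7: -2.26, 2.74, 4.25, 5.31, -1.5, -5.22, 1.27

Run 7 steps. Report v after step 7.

v_post = -2.3406

step 1: x_pred=4.8671  r=-7.1271  x^+=0.1490  v^+=-1.7884  a^+=-2.1544
step 2: x_pred=-2.8359  r=5.5759  x^+=0.8554  v^+=-2.2913  a^+=-0.3359
step 3: x_pred=-1.6829  r=5.9329  x^+=2.2447  v^+=-0.8114  a^+=1.5990
step 4: x_pred=2.2572  r=3.0528  x^+=4.2781  v^+=1.7752  a^+=2.5947
step 5: x_pred=7.4830  r=-8.9830  x^+=1.5362  v^+=1.6831  a^+=-0.3350
step 6: x_pred=3.0921  r=-8.3121  x^+=-2.4105  v^+=-1.2202  a^+=-3.0459
step 7: x_pred=-5.2830  r=6.5530  x^+=-0.9449  v^+=-2.3406  a^+=-0.9087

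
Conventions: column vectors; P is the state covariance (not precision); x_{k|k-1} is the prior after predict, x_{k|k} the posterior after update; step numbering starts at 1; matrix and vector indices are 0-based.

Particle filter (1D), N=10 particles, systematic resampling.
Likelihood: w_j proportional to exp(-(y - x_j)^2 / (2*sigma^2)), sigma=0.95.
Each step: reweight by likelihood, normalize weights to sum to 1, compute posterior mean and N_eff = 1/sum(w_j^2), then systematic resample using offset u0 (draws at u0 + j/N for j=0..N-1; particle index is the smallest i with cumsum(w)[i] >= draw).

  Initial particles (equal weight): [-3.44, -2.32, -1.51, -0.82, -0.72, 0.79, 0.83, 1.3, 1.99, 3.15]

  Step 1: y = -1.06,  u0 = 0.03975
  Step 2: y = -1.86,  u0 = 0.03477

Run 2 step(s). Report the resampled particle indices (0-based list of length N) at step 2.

resampled_idx = [0, 0, 1, 2, 2, 3, 4, 5, 6, 8]

step 1: w=[0.0120, 0.1153, 0.2484, 0.2692, 0.2606, 0.0417, 0.0384, 0.0127, 0.0016, 0.0000]  mean=-1.0078  Neff=4.5683  idx=[1, 2, 2, 2, 3, 3, 3, 4, 4, 5]
step 2: w=[0.1404, 0.1475, 0.1475, 0.1475, 0.0867, 0.0867, 0.0867, 0.0768, 0.0768, 0.0032]  mean=-1.3154  Neff=8.3771  idx=[0, 0, 1, 2, 2, 3, 4, 5, 6, 8]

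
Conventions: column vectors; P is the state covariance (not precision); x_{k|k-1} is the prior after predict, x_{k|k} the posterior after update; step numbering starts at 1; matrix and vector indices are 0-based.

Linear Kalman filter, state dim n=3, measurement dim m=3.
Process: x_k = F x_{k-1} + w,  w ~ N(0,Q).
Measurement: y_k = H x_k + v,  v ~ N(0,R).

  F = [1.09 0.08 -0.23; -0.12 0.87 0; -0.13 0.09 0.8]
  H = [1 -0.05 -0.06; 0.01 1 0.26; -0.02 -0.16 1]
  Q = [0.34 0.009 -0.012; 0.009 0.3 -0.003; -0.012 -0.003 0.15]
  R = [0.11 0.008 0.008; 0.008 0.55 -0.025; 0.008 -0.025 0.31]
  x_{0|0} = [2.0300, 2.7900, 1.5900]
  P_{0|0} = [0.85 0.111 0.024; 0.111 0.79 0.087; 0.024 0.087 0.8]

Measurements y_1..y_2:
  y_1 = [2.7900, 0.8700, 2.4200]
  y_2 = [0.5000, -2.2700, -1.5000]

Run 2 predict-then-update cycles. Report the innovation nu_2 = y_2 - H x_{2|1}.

innov = [-2.1274, -3.1873, -2.6676]

step 1: x^-=[2.0702, 2.1837, 1.2592]  P^-=[1.4014 0.0403 -0.2388; 0.0403 0.8870 0.1166; -0.2388 0.1166 0.6877]  S=[1.5414 -0.0633 -0.3044; -0.0633 1.5438 0.1213; -0.3044 0.1213 0.9935]  K=[0.9190 0.0324 0.0025; -0.0023 0.6023 -0.1006; -0.0524 0.1369 0.6455]  nu=[0.9045, -1.6618, 1.5516]  x^+=[2.8515, 1.0247, 1.9858]  P^+=[0.1032 0.0208 0.0127; 0.0208 0.3316 0.0072; 0.0127 0.0072 0.1977]
step 2: x^-=[2.7334, 0.5493, 1.3102]  P^-=[0.4721 0.0370 -0.0470; 0.0370 0.5482 0.0258; -0.0470 0.0258 0.2788]  S=[0.5866 0.0039 -0.0678; 0.0039 1.1310 -0.0166; -0.0678 -0.0166 0.5969]  K=[0.8049 0.0231 -0.0124; -0.0001 0.4896 -0.0913; -0.0586 0.0934 0.4577]  nu=[-2.1274, -3.1873, -2.6676]  x^+=[0.9805, -0.7674, -0.0841]  P^+=[0.0899 0.0169 0.0065; 0.0169 0.2706 0.0031; 0.0065 0.0031 0.1397]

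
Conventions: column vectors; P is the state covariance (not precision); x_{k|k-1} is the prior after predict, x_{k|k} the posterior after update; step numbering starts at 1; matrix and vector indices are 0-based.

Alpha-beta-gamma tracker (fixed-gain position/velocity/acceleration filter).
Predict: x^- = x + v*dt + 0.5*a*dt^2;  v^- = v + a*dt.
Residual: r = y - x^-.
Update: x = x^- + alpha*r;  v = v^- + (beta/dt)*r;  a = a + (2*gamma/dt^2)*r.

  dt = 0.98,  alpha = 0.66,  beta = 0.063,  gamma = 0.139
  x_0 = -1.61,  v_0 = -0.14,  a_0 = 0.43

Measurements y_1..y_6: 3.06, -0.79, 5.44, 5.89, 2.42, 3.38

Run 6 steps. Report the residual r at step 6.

step 1: x_pred=-1.5407  r=4.6007  x^+=1.4958  v^+=0.5772  a^+=1.7617
step 2: x_pred=2.9074  r=-3.6974  x^+=0.4671  v^+=2.0660  a^+=0.6915
step 3: x_pred=2.8238  r=2.6162  x^+=4.5505  v^+=2.9118  a^+=1.4488
step 4: x_pred=8.0998  r=-2.2098  x^+=6.6413  v^+=4.1896  a^+=0.8091
step 5: x_pred=11.1356  r=-8.7156  x^+=5.3833  v^+=4.4222  a^+=-1.7137
step 6: x_pred=8.8942  r=-5.5142  x^+=5.2548  v^+=2.3883  a^+=-3.3099

resid = -5.5142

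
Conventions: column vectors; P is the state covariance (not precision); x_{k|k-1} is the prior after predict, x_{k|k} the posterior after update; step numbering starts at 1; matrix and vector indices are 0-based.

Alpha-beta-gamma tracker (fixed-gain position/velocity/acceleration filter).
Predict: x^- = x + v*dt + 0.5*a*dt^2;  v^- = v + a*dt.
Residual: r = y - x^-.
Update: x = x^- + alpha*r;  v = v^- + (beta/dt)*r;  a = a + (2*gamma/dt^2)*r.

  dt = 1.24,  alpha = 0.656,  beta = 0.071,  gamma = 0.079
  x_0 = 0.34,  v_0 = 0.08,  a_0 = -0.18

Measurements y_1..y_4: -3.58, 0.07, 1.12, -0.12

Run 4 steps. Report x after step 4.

x_post = -0.5052

step 1: x_pred=0.3008  r=-3.8808  x^+=-2.2450  v^+=-0.3654  a^+=-0.5788
step 2: x_pred=-3.1431  r=3.2131  x^+=-1.0353  v^+=-0.8991  a^+=-0.2486
step 3: x_pred=-2.3413  r=3.4613  x^+=-0.0707  v^+=-1.0092  a^+=0.1071
step 4: x_pred=-1.2398  r=1.1198  x^+=-0.5052  v^+=-0.8123  a^+=0.2221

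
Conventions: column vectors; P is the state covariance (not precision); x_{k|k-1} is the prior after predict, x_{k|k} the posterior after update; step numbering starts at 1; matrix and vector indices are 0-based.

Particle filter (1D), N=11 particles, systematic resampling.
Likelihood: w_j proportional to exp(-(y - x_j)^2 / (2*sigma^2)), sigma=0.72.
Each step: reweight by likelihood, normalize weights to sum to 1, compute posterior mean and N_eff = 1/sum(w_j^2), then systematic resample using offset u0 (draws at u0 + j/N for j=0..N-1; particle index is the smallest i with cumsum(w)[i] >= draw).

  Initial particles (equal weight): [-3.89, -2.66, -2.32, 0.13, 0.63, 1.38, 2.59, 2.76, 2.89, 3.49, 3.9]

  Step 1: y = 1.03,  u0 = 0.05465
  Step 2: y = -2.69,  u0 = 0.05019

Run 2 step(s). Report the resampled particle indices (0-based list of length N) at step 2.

step 1: w=[0.0000, 0.0000, 0.0000, 0.1913, 0.3580, 0.3712, 0.0400, 0.0233, 0.0149, 0.0012, 0.0001]  mean=0.9782  Neff=3.2794  idx=[3, 3, 4, 4, 4, 4, 5, 5, 5, 5, 7]
step 2: w=[0.4529, 0.4529, 0.0234, 0.0234, 0.0234, 0.0234, 0.0001, 0.0001, 0.0001, 0.0001, 0.0000]  mean=0.1774  Neff=2.4247  idx=[0, 0, 0, 0, 0, 1, 1, 1, 1, 1, 4]

resampled_idx = [0, 0, 0, 0, 0, 1, 1, 1, 1, 1, 4]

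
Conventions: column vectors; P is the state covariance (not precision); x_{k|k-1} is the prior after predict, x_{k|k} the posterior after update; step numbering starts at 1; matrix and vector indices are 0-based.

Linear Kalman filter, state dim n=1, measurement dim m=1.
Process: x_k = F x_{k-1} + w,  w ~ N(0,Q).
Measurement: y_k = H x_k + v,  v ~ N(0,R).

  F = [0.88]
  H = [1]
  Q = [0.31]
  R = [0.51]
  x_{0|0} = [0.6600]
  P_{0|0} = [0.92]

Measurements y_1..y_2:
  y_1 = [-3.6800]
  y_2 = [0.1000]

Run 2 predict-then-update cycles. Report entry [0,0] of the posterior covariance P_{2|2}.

step 1: x^-=[0.5808]  P^-=[1.0224]  S=[1.5324]  K=[0.6672]  nu=[-4.2608]  x^+=[-2.2620]  P^+=[0.3403]
step 2: x^-=[-1.9906]  P^-=[0.5735]  S=[1.0835]  K=[0.5293]  nu=[2.0906]  x^+=[-0.8840]  P^+=[0.2699]

P_post[0,0] = 0.2699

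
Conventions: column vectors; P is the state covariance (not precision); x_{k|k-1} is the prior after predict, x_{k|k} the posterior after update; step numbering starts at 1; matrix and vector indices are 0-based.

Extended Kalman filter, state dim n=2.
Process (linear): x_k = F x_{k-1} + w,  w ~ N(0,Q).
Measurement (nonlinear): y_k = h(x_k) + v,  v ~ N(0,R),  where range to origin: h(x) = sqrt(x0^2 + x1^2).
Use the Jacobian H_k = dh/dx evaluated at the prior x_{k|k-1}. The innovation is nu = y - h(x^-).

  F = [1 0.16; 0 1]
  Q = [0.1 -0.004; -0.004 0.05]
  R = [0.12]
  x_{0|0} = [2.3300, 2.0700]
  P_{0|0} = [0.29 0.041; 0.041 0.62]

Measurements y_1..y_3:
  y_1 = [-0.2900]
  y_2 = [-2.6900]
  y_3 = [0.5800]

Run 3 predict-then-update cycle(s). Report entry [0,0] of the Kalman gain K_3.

K[0,0] = -0.1857

step 1: x^-=[2.6612, 2.0700]  P^-=[0.4190 0.1362; 0.1362 0.6700]  H_jac=[0.7893 0.6140]  S=[0.7656]  K=[0.5412; 0.6777]  nu=[-3.6615]  x^+=[0.6797, -0.4114]  P^+=[0.1948 -0.1446; -0.1446 0.3184]
step 2: x^-=[0.6138, -0.4114]  P^-=[0.2566 -0.0977; -0.0977 0.3684]  H_jac=[0.8307 -0.5567]  S=[0.5016]  K=[0.5334; -0.5706]  nu=[-3.4290]  x^+=[-1.2152, 1.5451]  P^+=[0.1139 0.0550; 0.0550 0.2050]
step 3: x^-=[-0.9680, 1.5451]  P^-=[0.2368 0.0838; 0.0838 0.2550]  H_jac=[-0.5309 0.8474]  S=[0.2945]  K=[-0.1857; 0.5829]  nu=[-1.2433]  x^+=[-0.7371, 0.8205]  P^+=[0.2266 0.1157; 0.1157 0.1550]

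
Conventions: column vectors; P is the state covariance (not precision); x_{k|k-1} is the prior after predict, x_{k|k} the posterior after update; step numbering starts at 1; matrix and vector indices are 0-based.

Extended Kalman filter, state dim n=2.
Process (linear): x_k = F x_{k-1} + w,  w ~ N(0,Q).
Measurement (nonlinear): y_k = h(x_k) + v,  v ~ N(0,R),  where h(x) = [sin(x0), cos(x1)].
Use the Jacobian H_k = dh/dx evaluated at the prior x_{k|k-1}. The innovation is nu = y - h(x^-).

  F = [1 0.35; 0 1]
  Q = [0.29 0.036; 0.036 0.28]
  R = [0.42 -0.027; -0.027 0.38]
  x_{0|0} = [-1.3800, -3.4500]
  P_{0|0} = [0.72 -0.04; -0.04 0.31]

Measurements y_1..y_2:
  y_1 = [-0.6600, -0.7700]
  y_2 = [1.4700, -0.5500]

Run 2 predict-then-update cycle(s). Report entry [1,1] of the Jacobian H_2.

H_jac[1,1] = -0.3649

step 1: x^-=[-2.5875, -3.4500]  P^-=[1.0200 0.1045; 0.1045 0.5900]  H_jac=[-0.8504 0.0000; 0.0000 -0.3035]  S=[1.1576 -0.0000; -0.0000 0.4344]  K=[-0.7493 -0.0731; -0.0768 -0.4123]  nu=[-0.1338, 0.1828]  x^+=[-2.5006, -3.5151]  P^+=[0.3678 0.0248; 0.0248 0.5093]
step 2: x^-=[-3.7309, -3.5151]  P^-=[0.7375 0.2391; 0.2391 0.7893]  H_jac=[-0.8313 0.0000; 0.0000 -0.3649]  S=[0.9297 0.0455; 0.0455 0.4851]  K=[-0.6537 -0.1185; -0.1856 -0.5763]  nu=[0.9142, 0.3811]  x^+=[-4.3736, -3.9044]  P^+=[0.3264 0.0750; 0.0750 0.5865]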